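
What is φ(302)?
150

302 = 2 × 151
φ(n) = n × ∏(1 - 1/p) for each prime p dividing n
φ(302) = 302 × (1 - 1/2) × (1 - 1/151) = 150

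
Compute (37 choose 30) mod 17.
0

Using Lucas' theorem:
Write n=37 and k=30 in base 17:
n in base 17: [2, 3]
k in base 17: [1, 13]
C(37,30) mod 17 = ∏ C(n_i, k_i) mod 17
Digit binomials (mod 17): C(2,1) = 2; C(3,13) = 0 (k_i > n_i)
Product: 2 × 0 = 0 ≡ 0 (mod 17)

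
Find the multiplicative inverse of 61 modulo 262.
189

gcd(61, 262) = 1, so the inverse exists.
Extended Euclidean algorithm on (262, 61):
262 = 4 × 61 + 18  ⟹  18 = (1)·262 + (-4)·61
61 = 3 × 18 + 7  ⟹  7 = (-3)·262 + (13)·61
18 = 2 × 7 + 4  ⟹  4 = (7)·262 + (-30)·61
7 = 1 × 4 + 3  ⟹  3 = (-10)·262 + (43)·61
4 = 1 × 3 + 1  ⟹  1 = (17)·262 + (-73)·61
So (-73)·61 ≡ 1 (mod 262), i.e. 61^(-1) ≡ -73 ≡ 189 (mod 262).
Check: 61 × 189 = 11529 ≡ 1 (mod 262)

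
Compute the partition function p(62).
1300156

p(n) counts ways to write n as a sum of positive integers (order ignored).
Euler's pentagonal recurrence: p(k) = p(k-1) + p(k-2) - p(k-5) - p(k-7) + p(k-12) + p(k-15) - ... (offsets j(3j∓1)/2, signs ++--, p(0)=1, p(<0)=0).
DP table for k = 0..61: p(0)=1, p(1)=1, p(2)=2, p(3)=3, p(4)=5, p(5)=7, p(6)=11, p(7)=15, p(8)=22, p(9)=30, p(10)=42, p(11)=56, p(12)=77, p(13)=101, p(14)=135, p(15)=176, p(16)=231, p(17)=297, p(18)=385, p(19)=490, p(20)=627, p(21)=792, p(22)=1002, p(23)=1255, p(24)=1575, p(25)=1958, p(26)=2436, p(27)=3010, p(28)=3718, p(29)=4565, p(30)=5604, p(31)=6842, p(32)=8349, p(33)=10143, p(34)=12310, p(35)=14883, p(36)=17977, p(37)=21637, p(38)=26015, p(39)=31185, p(40)=37338, p(41)=44583, p(42)=53174, p(43)=63261, p(44)=75175, p(45)=89134, p(46)=105558, p(47)=124754, p(48)=147273, p(49)=173525, p(50)=204226, p(51)=239943, p(52)=281589, p(53)=329931, p(54)=386155, p(55)=451276, p(56)=526823, p(57)=614154, p(58)=715220, p(59)=831820, p(60)=966467, p(61)=1121505.
Final step: p(62) = p(61) + p(60) - p(57) - p(55) + p(50) + p(47) - p(40) - p(36) + p(27) + p(22) - p(11) - p(5)
= 1121505 + 966467 - 614154 - 451276 + 204226 + 124754 - 37338 - 17977 + 3010 + 1002 - 56 - 7
= 1300156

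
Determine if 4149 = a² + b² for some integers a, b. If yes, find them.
30² + 57² (a=30, b=57)

Factorization: 4149 = 3^2 × 461
By Fermat: n is sum of two squares iff every prime p ≡ 3 (mod 4) appears to even power.
All primes ≡ 3 (mod 4) appear to even power.
Search a = 0, 1, 2, … for 4149 - a² a perfect square: first hit at a = 30: 4149 - 900 = 3249 = 57².
4149 = 30² + 57² = 900 + 3249 ✓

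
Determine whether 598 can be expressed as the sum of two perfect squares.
Not possible

Factorization: 598 = 2 × 13 × 23
By Fermat: n is sum of two squares iff every prime p ≡ 3 (mod 4) appears to even power.
Prime(s) ≡ 3 (mod 4) with odd exponent: [(23, 1)]
Therefore 598 cannot be expressed as a² + b².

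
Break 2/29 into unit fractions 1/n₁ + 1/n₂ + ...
1/15 + 1/435

Greedy algorithm:
2/29: ceiling(29/2) = 15, use 1/15
1/435: ceiling(435/1) = 435, use 1/435
Result: 2/29 = 1/15 + 1/435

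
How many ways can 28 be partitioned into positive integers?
3718

p(n) counts ways to write n as a sum of positive integers (order ignored).
Euler's pentagonal recurrence: p(k) = p(k-1) + p(k-2) - p(k-5) - p(k-7) + p(k-12) + p(k-15) - ... (offsets j(3j∓1)/2, signs ++--, p(0)=1, p(<0)=0).
DP table for k = 0..27: p(0)=1, p(1)=1, p(2)=2, p(3)=3, p(4)=5, p(5)=7, p(6)=11, p(7)=15, p(8)=22, p(9)=30, p(10)=42, p(11)=56, p(12)=77, p(13)=101, p(14)=135, p(15)=176, p(16)=231, p(17)=297, p(18)=385, p(19)=490, p(20)=627, p(21)=792, p(22)=1002, p(23)=1255, p(24)=1575, p(25)=1958, p(26)=2436, p(27)=3010.
Final step: p(28) = p(27) + p(26) - p(23) - p(21) + p(16) + p(13) - p(6) - p(2)
= 3010 + 2436 - 1255 - 792 + 231 + 101 - 11 - 2
= 3718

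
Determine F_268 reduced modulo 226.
225

Matrix identity: Q^n = [[F_(n+1), F_n], [F_n, F_(n-1)]] with Q = [[1,1],[1,0]].
n = 268 = 100001100₂. Square-and-multiply, entries mod 226:
Q^1 = [[1,1],[1,0]]
Q^2 = (Q^1)² = [[2,1],[1,1]]
Q^4 = (Q^2)² = [[5,3],[3,2]]
Q^8 = (Q^4)² = [[34,21],[21,13]]
Q^16 = (Q^8)² = [[15,83],[83,158]]
Q^33 = (Q^16)²·Q = [[3,108],[108,121]]
Q^67 = (Q^33)²·Q = [[205,147],[147,58]]
Q^134 = (Q^67)² = [[128,15],[15,113]]
Q^268 = (Q^134)² = [[111,225],[225,112]]
F_268 mod 226 = Q^268[0][1] = 225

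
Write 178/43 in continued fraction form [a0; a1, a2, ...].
[4; 7, 6]

Euclidean algorithm steps:
178 = 4 × 43 + 6
43 = 7 × 6 + 1
6 = 6 × 1 + 0
Continued fraction: [4; 7, 6]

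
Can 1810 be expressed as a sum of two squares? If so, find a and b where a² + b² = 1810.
17² + 39² (a=17, b=39)

Factorization: 1810 = 2 × 5 × 181
By Fermat: n is sum of two squares iff every prime p ≡ 3 (mod 4) appears to even power.
All primes ≡ 3 (mod 4) appear to even power.
Search a = 0, 1, 2, … for 1810 - a² a perfect square: first hit at a = 17: 1810 - 289 = 1521 = 39².
1810 = 17² + 39² = 289 + 1521 ✓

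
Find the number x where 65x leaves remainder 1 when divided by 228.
221

gcd(65, 228) = 1, so the inverse exists.
Extended Euclidean algorithm on (228, 65):
228 = 3 × 65 + 33  ⟹  33 = (1)·228 + (-3)·65
65 = 1 × 33 + 32  ⟹  32 = (-1)·228 + (4)·65
33 = 1 × 32 + 1  ⟹  1 = (2)·228 + (-7)·65
So (-7)·65 ≡ 1 (mod 228), i.e. 65^(-1) ≡ -7 ≡ 221 (mod 228).
Check: 65 × 221 = 14365 ≡ 1 (mod 228)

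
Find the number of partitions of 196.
2814570987591

p(n) counts ways to write n as a sum of positive integers (order ignored).
Euler's pentagonal recurrence: p(k) = p(k-1) + p(k-2) - p(k-5) - p(k-7) + p(k-12) + p(k-15) - ... (offsets j(3j∓1)/2, signs ++--, p(0)=1, p(<0)=0).
DP table for k = 0..195: p(0)=1, p(1)=1, p(2)=2, p(3)=3, p(4)=5, p(5)=7, p(6)=11, p(7)=15, p(8)=22, p(9)=30, p(10)=42, p(11)=56, p(12)=77, p(13)=101, p(14)=135, p(15)=176, p(16)=231, p(17)=297, p(18)=385, p(19)=490, p(20)=627, p(21)=792, p(22)=1002, p(23)=1255, p(24)=1575, p(25)=1958, p(26)=2436, p(27)=3010, p(28)=3718, p(29)=4565, p(30)=5604, p(31)=6842, p(32)=8349, p(33)=10143, p(34)=12310, p(35)=14883, p(36)=17977, p(37)=21637, p(38)=26015, p(39)=31185, p(40)=37338, p(41)=44583, p(42)=53174, p(43)=63261, p(44)=75175, p(45)=89134, p(46)=105558, p(47)=124754, p(48)=147273, p(49)=173525, p(50)=204226, p(51)=239943, p(52)=281589, p(53)=329931, p(54)=386155, p(55)=451276, p(56)=526823, p(57)=614154, p(58)=715220, p(59)=831820, p(60)=966467, p(61)=1121505, p(62)=1300156, p(63)=1505499, p(64)=1741630, p(65)=2012558, p(66)=2323520, p(67)=2679689, p(68)=3087735, p(69)=3554345, p(70)=4087968, p(71)=4697205, p(72)=5392783, p(73)=6185689, p(74)=7089500, p(75)=8118264, p(76)=9289091, p(77)=10619863, p(78)=12132164, p(79)=13848650, p(80)=15796476, p(81)=18004327, p(82)=20506255, p(83)=23338469, p(84)=26543660, p(85)=30167357, p(86)=34262962, p(87)=38887673, p(88)=44108109, p(89)=49995925, p(90)=56634173, p(91)=64112359, p(92)=72533807, p(93)=82010177, p(94)=92669720, p(95)=104651419, p(96)=118114304, p(97)=133230930, p(98)=150198136, p(99)=169229875, p(100)=190569292, p(101)=214481126, p(102)=241265379, p(103)=271248950, p(104)=304801365, p(105)=342325709, p(106)=384276336, p(107)=431149389, p(108)=483502844, p(109)=541946240, p(110)=607163746, p(111)=679903203, p(112)=761002156, p(113)=851376628, p(114)=952050665, p(115)=1064144451, p(116)=1188908248, p(117)=1327710076, p(118)=1482074143, p(119)=1653668665, p(120)=1844349560, p(121)=2056148051, p(122)=2291320912, p(123)=2552338241, p(124)=2841940500, p(125)=3163127352, p(126)=3519222692, p(127)=3913864295, p(128)=4351078600, p(129)=4835271870, p(130)=5371315400, p(131)=5964539504, p(132)=6620830889, p(133)=7346629512, p(134)=8149040695, p(135)=9035836076, p(136)=10015581680, p(137)=11097645016, p(138)=12292341831, p(139)=13610949895, p(140)=15065878135, p(141)=16670689208, p(142)=18440293320, p(143)=20390982757, p(144)=22540654445, p(145)=24908858009, p(146)=27517052599, p(147)=30388671978, p(148)=33549419497, p(149)=37027355200, p(150)=40853235313, p(151)=45060624582, p(152)=49686288421, p(153)=54770336324, p(154)=60356673280, p(155)=66493182097, p(156)=73232243759, p(157)=80630964769, p(158)=88751778802, p(159)=97662728555, p(160)=107438159466, p(161)=118159068427, p(162)=129913904637, p(163)=142798995930, p(164)=156919475295, p(165)=172389800255, p(166)=189334822579, p(167)=207890420102, p(168)=228204732751, p(169)=250438925115, p(170)=274768617130, p(171)=301384802048, p(172)=330495499613, p(173)=362326859895, p(174)=397125074750, p(175)=435157697830, p(176)=476715857290, p(177)=522115831195, p(178)=571701605655, p(179)=625846753120, p(180)=684957390936, p(181)=749474411781, p(182)=819876908323, p(183)=896684817527, p(184)=980462880430, p(185)=1071823774337, p(186)=1171432692373, p(187)=1280011042268, p(188)=1398341745571, p(189)=1527273599625, p(190)=1667727404093, p(191)=1820701100652, p(192)=1987276856363, p(193)=2168627105469, p(194)=2366022741845, p(195)=2580840212973.
Final step: p(196) = p(195) + p(194) - p(191) - p(189) + p(184) + p(181) - p(174) - p(170) + p(161) + p(156) - p(145) - p(139) + p(126) + p(119) - p(104) - p(96) + p(79) + p(70) - p(51) - p(41) + p(20) + p(9)
= 2580840212973 + 2366022741845 - 1820701100652 - 1527273599625 + 980462880430 + 749474411781 - 397125074750 - 274768617130 + 118159068427 + 73232243759 - 24908858009 - 13610949895 + 3519222692 + 1653668665 - 304801365 - 118114304 + 13848650 + 4087968 - 239943 - 44583 + 627 + 30
= 2814570987591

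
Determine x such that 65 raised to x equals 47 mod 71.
67

Baby-step giant-step with step n = ⌈√71⌉ = 9.
Baby steps 65^j mod 71 (j:value) for j=0..8: 0:1, 1:65, 2:36, 3:68, 4:18, 5:34, 6:9, 7:17, 8:40.
Giant-step multiplier: 65^(-9) ≡ 65^(70-9) = 65^61 ≡ 21 (mod 71).
Giant steps γ_i = 47·21^i mod 71: γ_0=47, γ_1=64, γ_2=66, γ_3=37, γ_4=67, γ_5=58, γ_6=11, γ_7=18 (in table at j=4).
x = i·n + j = 7·9 + 4 = 67.
Check: 65^67 ≡ 47 (mod 71).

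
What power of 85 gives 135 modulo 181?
144

Baby-step giant-step with step n = ⌈√181⌉ = 14.
Baby steps 85^j mod 181 (j:value) for j=0..13: 0:1, 1:85, 2:166, 3:173, 4:44, 5:120, 6:64, 7:10, 8:126, 9:31, 10:101, 11:78, 12:114, 13:97.
Giant-step multiplier: 85^(-14) ≡ 85^(180-14) = 85^166 ≡ 143 (mod 181).
Giant steps γ_i = 135·143^i mod 181: γ_0=135, γ_1=119, γ_2=3, γ_3=67, γ_4=169, γ_5=94, γ_6=48, γ_7=167, γ_8=170, γ_9=56, γ_10=44 (in table at j=4).
x = i·n + j = 10·14 + 4 = 144.
Check: 85^144 ≡ 135 (mod 181).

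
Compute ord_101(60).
20

101 is prime, so ord(60) divides φ(101) = 100.
Divisors of 100: 1, 2, 4, 5, 10, 20, 25, 50, 100.
Repeated squaring: 60^1 ≡ 60, 60^2 ≡ 65, 60^4 ≡ 84, 60^8 ≡ 87, 60^16 ≡ 95, 60^32 ≡ 36, 60^64 ≡ 84 (mod 101).
Test 60^d mod 101 for each divisor d in increasing order:
60^1 ≡ 60
60^2 ≡ 65
60^4 ≡ 84
60^5 = 60^4·60^1 ≡ 91
60^10 = 60^8·60^2 ≡ 100
60^20 = 60^16·60^4 ≡ 1  ← first divisor giving 1
The order is 20.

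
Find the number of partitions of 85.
30167357

p(n) counts ways to write n as a sum of positive integers (order ignored).
Euler's pentagonal recurrence: p(k) = p(k-1) + p(k-2) - p(k-5) - p(k-7) + p(k-12) + p(k-15) - ... (offsets j(3j∓1)/2, signs ++--, p(0)=1, p(<0)=0).
DP table for k = 0..84: p(0)=1, p(1)=1, p(2)=2, p(3)=3, p(4)=5, p(5)=7, p(6)=11, p(7)=15, p(8)=22, p(9)=30, p(10)=42, p(11)=56, p(12)=77, p(13)=101, p(14)=135, p(15)=176, p(16)=231, p(17)=297, p(18)=385, p(19)=490, p(20)=627, p(21)=792, p(22)=1002, p(23)=1255, p(24)=1575, p(25)=1958, p(26)=2436, p(27)=3010, p(28)=3718, p(29)=4565, p(30)=5604, p(31)=6842, p(32)=8349, p(33)=10143, p(34)=12310, p(35)=14883, p(36)=17977, p(37)=21637, p(38)=26015, p(39)=31185, p(40)=37338, p(41)=44583, p(42)=53174, p(43)=63261, p(44)=75175, p(45)=89134, p(46)=105558, p(47)=124754, p(48)=147273, p(49)=173525, p(50)=204226, p(51)=239943, p(52)=281589, p(53)=329931, p(54)=386155, p(55)=451276, p(56)=526823, p(57)=614154, p(58)=715220, p(59)=831820, p(60)=966467, p(61)=1121505, p(62)=1300156, p(63)=1505499, p(64)=1741630, p(65)=2012558, p(66)=2323520, p(67)=2679689, p(68)=3087735, p(69)=3554345, p(70)=4087968, p(71)=4697205, p(72)=5392783, p(73)=6185689, p(74)=7089500, p(75)=8118264, p(76)=9289091, p(77)=10619863, p(78)=12132164, p(79)=13848650, p(80)=15796476, p(81)=18004327, p(82)=20506255, p(83)=23338469, p(84)=26543660.
Final step: p(85) = p(84) + p(83) - p(80) - p(78) + p(73) + p(70) - p(63) - p(59) + p(50) + p(45) - p(34) - p(28) + p(15) + p(8)
= 26543660 + 23338469 - 15796476 - 12132164 + 6185689 + 4087968 - 1505499 - 831820 + 204226 + 89134 - 12310 - 3718 + 176 + 22
= 30167357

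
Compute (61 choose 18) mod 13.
10

Using Lucas' theorem:
Write n=61 and k=18 in base 13:
n in base 13: [4, 9]
k in base 13: [1, 5]
C(61,18) mod 13 = ∏ C(n_i, k_i) mod 13
Digit binomials (mod 13): C(4,1) = 4; C(9,5) = 126 ≡ 9
Product: 4 × 9 = 36 ≡ 10 (mod 13)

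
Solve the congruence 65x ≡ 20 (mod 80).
x ≡ 4 (mod 16)

gcd(65, 80) = 5, which divides 20, so solutions exist.
Divide through by 5: 13x ≡ 4 (mod 16).
Find 13^(-1) mod 16 by the extended Euclidean algorithm:
16 = 1 × 13 + 3  ⟹  3 = (1)·16 + (-1)·13
13 = 4 × 3 + 1  ⟹  1 = (-4)·16 + (5)·13
So (5)·13 ≡ 1 (mod 16), i.e. 13^(-1) ≡ 5 (mod 16).
x ≡ 5 × 4 = 20 ≡ 4 (mod 16).
Check: 65 × 4 = 260 ≡ 20 (mod 80).
x ≡ 4 (mod 16), giving 5 solutions mod 80.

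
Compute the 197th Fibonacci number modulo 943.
166

Matrix identity: Q^n = [[F_(n+1), F_n], [F_n, F_(n-1)]] with Q = [[1,1],[1,0]].
n = 197 = 11000101₂. Square-and-multiply, entries mod 943:
Q^1 = [[1,1],[1,0]]
Q^3 = (Q^1)²·Q = [[3,2],[2,1]]
Q^6 = (Q^3)² = [[13,8],[8,5]]
Q^12 = (Q^6)² = [[233,144],[144,89]]
Q^24 = (Q^12)² = [[528,161],[161,367]]
Q^49 = (Q^24)²·Q = [[875,116],[116,759]]
Q^98 = (Q^49)² = [[163,1],[1,162]]
Q^197 = (Q^98)²·Q = [[491,166],[166,325]]
F_197 mod 943 = Q^197[0][1] = 166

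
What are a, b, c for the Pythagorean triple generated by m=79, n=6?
(6205, 948, 6277)

Euclid's formula: a = m² - n², b = 2mn, c = m² + n²
m = 79, n = 6
a = 79² - 6² = 6241 - 36 = 6205
b = 2 × 79 × 6 = 948
c = 79² + 6² = 6241 + 36 = 6277
Verification: 6205² + 948² = 38502025 + 898704 = 39400729 = 6277² ✓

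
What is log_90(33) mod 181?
62

Baby-step giant-step with step n = ⌈√181⌉ = 14.
Baby steps 90^j mod 181 (j:value) for j=0..13: 0:1, 1:90, 2:136, 3:113, 4:34, 5:164, 6:99, 7:41, 8:70, 9:146, 10:108, 11:127, 12:27, 13:77.
Giant-step multiplier: 90^(-14) ≡ 90^(180-14) = 90^166 ≡ 94 (mod 181).
Giant steps γ_i = 33·94^i mod 181: γ_0=33, γ_1=25, γ_2=178, γ_3=80, γ_4=99 (in table at j=6).
x = i·n + j = 4·14 + 6 = 62.
Check: 90^62 ≡ 33 (mod 181).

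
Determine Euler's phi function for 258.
84

258 = 2 × 3 × 43
φ(n) = n × ∏(1 - 1/p) for each prime p dividing n
φ(258) = 258 × (1 - 1/2) × (1 - 1/3) × (1 - 1/43) = 84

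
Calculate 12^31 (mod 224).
96

Repeated squaring. Binary of 31 = 11111.
12^1 ≡ 12 (mod 224); 12^2 ≡ 144 (mod 224); 12^4 ≡ 128 (mod 224); 12^8 ≡ 32 (mod 224); 12^16 ≡ 128 (mod 224)
12^31 = 12^1 × 12^2 × 12^4 × 12^8 × 12^16 ≡ 96 (mod 224)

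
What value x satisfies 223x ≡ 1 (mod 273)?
202

gcd(223, 273) = 1, so the inverse exists.
Extended Euclidean algorithm on (273, 223):
273 = 1 × 223 + 50  ⟹  50 = (1)·273 + (-1)·223
223 = 4 × 50 + 23  ⟹  23 = (-4)·273 + (5)·223
50 = 2 × 23 + 4  ⟹  4 = (9)·273 + (-11)·223
23 = 5 × 4 + 3  ⟹  3 = (-49)·273 + (60)·223
4 = 1 × 3 + 1  ⟹  1 = (58)·273 + (-71)·223
So (-71)·223 ≡ 1 (mod 273), i.e. 223^(-1) ≡ -71 ≡ 202 (mod 273).
Check: 223 × 202 = 45046 ≡ 1 (mod 273)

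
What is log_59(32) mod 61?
35

Baby-step giant-step with step n = ⌈√61⌉ = 8.
Baby steps 59^j mod 61 (j:value) for j=0..7: 0:1, 1:59, 2:4, 3:53, 4:16, 5:29, 6:3, 7:55.
Giant-step multiplier: 59^(-8) ≡ 59^(60-8) = 59^52 ≡ 56 (mod 61).
Giant steps γ_i = 32·56^i mod 61: γ_0=32, γ_1=23, γ_2=7, γ_3=26, γ_4=53 (in table at j=3).
x = i·n + j = 4·8 + 3 = 35.
Check: 59^35 ≡ 32 (mod 61).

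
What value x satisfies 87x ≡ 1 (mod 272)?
247

gcd(87, 272) = 1, so the inverse exists.
Extended Euclidean algorithm on (272, 87):
272 = 3 × 87 + 11  ⟹  11 = (1)·272 + (-3)·87
87 = 7 × 11 + 10  ⟹  10 = (-7)·272 + (22)·87
11 = 1 × 10 + 1  ⟹  1 = (8)·272 + (-25)·87
So (-25)·87 ≡ 1 (mod 272), i.e. 87^(-1) ≡ -25 ≡ 247 (mod 272).
Check: 87 × 247 = 21489 ≡ 1 (mod 272)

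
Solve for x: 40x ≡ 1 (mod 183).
151

gcd(40, 183) = 1, so the inverse exists.
Extended Euclidean algorithm on (183, 40):
183 = 4 × 40 + 23  ⟹  23 = (1)·183 + (-4)·40
40 = 1 × 23 + 17  ⟹  17 = (-1)·183 + (5)·40
23 = 1 × 17 + 6  ⟹  6 = (2)·183 + (-9)·40
17 = 2 × 6 + 5  ⟹  5 = (-5)·183 + (23)·40
6 = 1 × 5 + 1  ⟹  1 = (7)·183 + (-32)·40
So (-32)·40 ≡ 1 (mod 183), i.e. 40^(-1) ≡ -32 ≡ 151 (mod 183).
Check: 40 × 151 = 6040 ≡ 1 (mod 183)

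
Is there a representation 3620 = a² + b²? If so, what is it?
16² + 58² (a=16, b=58)

Factorization: 3620 = 2^2 × 5 × 181
By Fermat: n is sum of two squares iff every prime p ≡ 3 (mod 4) appears to even power.
All primes ≡ 3 (mod 4) appear to even power.
Search a = 0, 1, 2, … for 3620 - a² a perfect square: first hit at a = 16: 3620 - 256 = 3364 = 58².
3620 = 16² + 58² = 256 + 3364 ✓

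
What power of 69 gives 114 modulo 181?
48

Baby-step giant-step with step n = ⌈√181⌉ = 14.
Baby steps 69^j mod 181 (j:value) for j=0..13: 0:1, 1:69, 2:55, 3:175, 4:129, 5:32, 6:36, 7:131, 8:170, 9:146, 10:119, 11:66, 12:29, 13:10.
Giant-step multiplier: 69^(-14) ≡ 69^(180-14) = 69^166 ≡ 165 (mod 181).
Giant steps γ_i = 114·165^i mod 181: γ_0=114, γ_1=167, γ_2=43, γ_3=36 (in table at j=6).
x = i·n + j = 3·14 + 6 = 48.
Check: 69^48 ≡ 114 (mod 181).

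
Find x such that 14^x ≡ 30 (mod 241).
210

Baby-step giant-step with step n = ⌈√241⌉ = 16.
Baby steps 14^j mod 241 (j:value) for j=0..15: 0:1, 1:14, 2:196, 3:93, 4:97, 5:153, 6:214, 7:104, 8:10, 9:140, 10:32, 11:207, 12:6, 13:84, 14:212, 15:76.
Giant-step multiplier: 14^(-16) ≡ 14^(240-16) = 14^224 ≡ 94 (mod 241).
Giant steps γ_i = 30·94^i mod 241: γ_0=30, γ_1=169, γ_2=221, γ_3=48, γ_4=174, γ_5=209, γ_6=125, γ_7=182, γ_8=238, γ_9=200, γ_10=2, γ_11=188, γ_12=79, γ_13=196 (in table at j=2).
x = i·n + j = 13·16 + 2 = 210.
Check: 14^210 ≡ 30 (mod 241).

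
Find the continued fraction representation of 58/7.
[8; 3, 2]

Euclidean algorithm steps:
58 = 8 × 7 + 2
7 = 3 × 2 + 1
2 = 2 × 1 + 0
Continued fraction: [8; 3, 2]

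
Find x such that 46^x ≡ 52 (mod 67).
3

Baby-step giant-step with step n = ⌈√67⌉ = 9.
Baby steps 46^j mod 67 (j:value) for j=0..8: 0:1, 1:46, 2:39, 3:52, 4:47, 5:18, 6:24, 7:32, 8:65.
h = 52 is already in the table at j=3, so x = 3.
Check: 46^3 ≡ 52 (mod 67).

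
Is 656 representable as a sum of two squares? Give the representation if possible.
16² + 20² (a=16, b=20)

Factorization: 656 = 2^4 × 41
By Fermat: n is sum of two squares iff every prime p ≡ 3 (mod 4) appears to even power.
All primes ≡ 3 (mod 4) appear to even power.
Search a = 0, 1, 2, … for 656 - a² a perfect square: first hit at a = 16: 656 - 256 = 400 = 20².
656 = 16² + 20² = 256 + 400 ✓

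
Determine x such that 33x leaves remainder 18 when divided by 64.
x ≡ 18 (mod 64)

gcd(33, 64) = 1, which divides 18, so solutions exist.
Find 33^(-1) mod 64 by the extended Euclidean algorithm:
64 = 1 × 33 + 31  ⟹  31 = (1)·64 + (-1)·33
33 = 1 × 31 + 2  ⟹  2 = (-1)·64 + (2)·33
31 = 15 × 2 + 1  ⟹  1 = (16)·64 + (-31)·33
So (-31)·33 ≡ 1 (mod 64), i.e. 33^(-1) ≡ -31 ≡ 33 (mod 64).
x ≡ 33 × 18 = 594 ≡ 18 (mod 64).
Check: 33 × 18 = 594 ≡ 18 (mod 64).
Unique solution: x ≡ 18 (mod 64)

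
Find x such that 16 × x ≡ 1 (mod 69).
13

gcd(16, 69) = 1, so the inverse exists.
Extended Euclidean algorithm on (69, 16):
69 = 4 × 16 + 5  ⟹  5 = (1)·69 + (-4)·16
16 = 3 × 5 + 1  ⟹  1 = (-3)·69 + (13)·16
So (13)·16 ≡ 1 (mod 69), i.e. 16^(-1) ≡ 13 (mod 69).
Check: 16 × 13 = 208 ≡ 1 (mod 69)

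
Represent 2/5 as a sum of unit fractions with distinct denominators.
1/3 + 1/15

Greedy algorithm:
2/5: ceiling(5/2) = 3, use 1/3
1/15: ceiling(15/1) = 15, use 1/15
Result: 2/5 = 1/3 + 1/15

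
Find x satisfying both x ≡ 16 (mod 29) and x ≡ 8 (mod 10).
248

Using Chinese Remainder Theorem:
M = 29 × 10 = 290
M1 = 10, M2 = 29
y1 = 10^(-1) mod 29 = 3
y2 = 29^(-1) mod 10 = 9
x = (16×10×3 + 8×29×9) mod 290 = 248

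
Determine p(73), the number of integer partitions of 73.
6185689

p(n) counts ways to write n as a sum of positive integers (order ignored).
Euler's pentagonal recurrence: p(k) = p(k-1) + p(k-2) - p(k-5) - p(k-7) + p(k-12) + p(k-15) - ... (offsets j(3j∓1)/2, signs ++--, p(0)=1, p(<0)=0).
DP table for k = 0..72: p(0)=1, p(1)=1, p(2)=2, p(3)=3, p(4)=5, p(5)=7, p(6)=11, p(7)=15, p(8)=22, p(9)=30, p(10)=42, p(11)=56, p(12)=77, p(13)=101, p(14)=135, p(15)=176, p(16)=231, p(17)=297, p(18)=385, p(19)=490, p(20)=627, p(21)=792, p(22)=1002, p(23)=1255, p(24)=1575, p(25)=1958, p(26)=2436, p(27)=3010, p(28)=3718, p(29)=4565, p(30)=5604, p(31)=6842, p(32)=8349, p(33)=10143, p(34)=12310, p(35)=14883, p(36)=17977, p(37)=21637, p(38)=26015, p(39)=31185, p(40)=37338, p(41)=44583, p(42)=53174, p(43)=63261, p(44)=75175, p(45)=89134, p(46)=105558, p(47)=124754, p(48)=147273, p(49)=173525, p(50)=204226, p(51)=239943, p(52)=281589, p(53)=329931, p(54)=386155, p(55)=451276, p(56)=526823, p(57)=614154, p(58)=715220, p(59)=831820, p(60)=966467, p(61)=1121505, p(62)=1300156, p(63)=1505499, p(64)=1741630, p(65)=2012558, p(66)=2323520, p(67)=2679689, p(68)=3087735, p(69)=3554345, p(70)=4087968, p(71)=4697205, p(72)=5392783.
Final step: p(73) = p(72) + p(71) - p(68) - p(66) + p(61) + p(58) - p(51) - p(47) + p(38) + p(33) - p(22) - p(16) + p(3)
= 5392783 + 4697205 - 3087735 - 2323520 + 1121505 + 715220 - 239943 - 124754 + 26015 + 10143 - 1002 - 231 + 3
= 6185689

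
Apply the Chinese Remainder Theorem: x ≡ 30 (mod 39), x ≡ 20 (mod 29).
1122

Using Chinese Remainder Theorem:
M = 39 × 29 = 1131
M1 = 29, M2 = 39
y1 = 29^(-1) mod 39 = 35
y2 = 39^(-1) mod 29 = 3
x = (30×29×35 + 20×39×3) mod 1131 = 1122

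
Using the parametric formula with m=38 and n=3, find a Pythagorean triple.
(1435, 228, 1453)

Euclid's formula: a = m² - n², b = 2mn, c = m² + n²
m = 38, n = 3
a = 38² - 3² = 1444 - 9 = 1435
b = 2 × 38 × 3 = 228
c = 38² + 3² = 1444 + 9 = 1453
Verification: 1435² + 228² = 2059225 + 51984 = 2111209 = 1453² ✓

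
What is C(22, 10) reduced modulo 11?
0

Using Lucas' theorem:
Write n=22 and k=10 in base 11:
n in base 11: [2, 0]
k in base 11: [0, 10]
C(22,10) mod 11 = ∏ C(n_i, k_i) mod 11
Digit binomials (mod 11): C(2,0) = 1; C(0,10) = 0 (k_i > n_i)
Product: 1 × 0 = 0 ≡ 0 (mod 11)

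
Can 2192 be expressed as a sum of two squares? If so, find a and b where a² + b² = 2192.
16² + 44² (a=16, b=44)

Factorization: 2192 = 2^4 × 137
By Fermat: n is sum of two squares iff every prime p ≡ 3 (mod 4) appears to even power.
All primes ≡ 3 (mod 4) appear to even power.
Search a = 0, 1, 2, … for 2192 - a² a perfect square: first hit at a = 16: 2192 - 256 = 1936 = 44².
2192 = 16² + 44² = 256 + 1936 ✓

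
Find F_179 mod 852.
677

Matrix identity: Q^n = [[F_(n+1), F_n], [F_n, F_(n-1)]] with Q = [[1,1],[1,0]].
n = 179 = 10110011₂. Square-and-multiply, entries mod 852:
Q^1 = [[1,1],[1,0]]
Q^2 = (Q^1)² = [[2,1],[1,1]]
Q^5 = (Q^2)²·Q = [[8,5],[5,3]]
Q^11 = (Q^5)²·Q = [[144,89],[89,55]]
Q^22 = (Q^11)² = [[541,671],[671,722]]
Q^44 = (Q^22)² = [[830,585],[585,245]]
Q^89 = (Q^44)²·Q = [[304,205],[205,99]]
Q^179 = (Q^89)²·Q = [[648,677],[677,823]]
F_179 mod 852 = Q^179[0][1] = 677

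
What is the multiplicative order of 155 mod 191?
38

191 is prime, so ord(155) divides φ(191) = 190.
Divisors of 190: 1, 2, 5, 10, 19, 38, 95, 190.
Repeated squaring: 155^1 ≡ 155, 155^2 ≡ 150, 155^4 ≡ 153, 155^8 ≡ 107, 155^16 ≡ 180, 155^32 ≡ 121, 155^64 ≡ 125, 155^128 ≡ 154 (mod 191).
Test 155^d mod 191 for each divisor d in increasing order:
155^1 ≡ 155
155^2 ≡ 150
155^5 = 155^4·155^1 ≡ 31
155^10 = 155^8·155^2 ≡ 6
155^19 = 155^16·155^2·155^1 ≡ 190
155^38 = 155^32·155^4·155^2 ≡ 1  ← first divisor giving 1
The order is 38.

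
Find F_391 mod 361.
328

Matrix identity: Q^n = [[F_(n+1), F_n], [F_n, F_(n-1)]] with Q = [[1,1],[1,0]].
n = 391 = 110000111₂. Square-and-multiply, entries mod 361:
Q^1 = [[1,1],[1,0]]
Q^3 = (Q^1)²·Q = [[3,2],[2,1]]
Q^6 = (Q^3)² = [[13,8],[8,5]]
Q^12 = (Q^6)² = [[233,144],[144,89]]
Q^24 = (Q^12)² = [[298,160],[160,138]]
Q^48 = (Q^24)² = [[328,87],[87,241]]
Q^97 = (Q^48)²·Q = [[40,355],[355,46]]
Q^195 = (Q^97)²·Q = [[37,192],[192,206]]
Q^391 = (Q^195)²·Q = [[54,328],[328,87]]
F_391 mod 361 = Q^391[0][1] = 328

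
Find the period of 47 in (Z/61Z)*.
3

61 is prime, so ord(47) divides φ(61) = 60.
Divisors of 60: 1, 2, 3, 4, 5, 6, 10, 12, 15, 20, 30, 60.
Repeated squaring: 47^1 ≡ 47, 47^2 ≡ 13, 47^4 ≡ 47, 47^8 ≡ 13, 47^16 ≡ 47, 47^32 ≡ 13 (mod 61).
Test 47^d mod 61 for each divisor d in increasing order:
47^1 ≡ 47
47^2 ≡ 13
47^3 = 47^2·47^1 ≡ 1  ← first divisor giving 1
The order is 3.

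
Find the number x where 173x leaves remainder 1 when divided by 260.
257

gcd(173, 260) = 1, so the inverse exists.
Extended Euclidean algorithm on (260, 173):
260 = 1 × 173 + 87  ⟹  87 = (1)·260 + (-1)·173
173 = 1 × 87 + 86  ⟹  86 = (-1)·260 + (2)·173
87 = 1 × 86 + 1  ⟹  1 = (2)·260 + (-3)·173
So (-3)·173 ≡ 1 (mod 260), i.e. 173^(-1) ≡ -3 ≡ 257 (mod 260).
Check: 173 × 257 = 44461 ≡ 1 (mod 260)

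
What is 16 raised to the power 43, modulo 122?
56

Repeated squaring. Binary of 43 = 101011.
16^1 ≡ 16 (mod 122); 16^2 ≡ 12 (mod 122); 16^4 ≡ 22 (mod 122); 16^8 ≡ 118 (mod 122); 16^16 ≡ 16 (mod 122); 16^32 ≡ 12 (mod 122)
16^43 = 16^1 × 16^2 × 16^8 × 16^32 ≡ 56 (mod 122)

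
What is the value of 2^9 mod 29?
19

Repeated squaring. Binary of 9 = 1001.
2^1 ≡ 2 (mod 29); 2^2 ≡ 4 (mod 29); 2^4 ≡ 16 (mod 29); 2^8 ≡ 24 (mod 29)
2^9 = 2^1 × 2^8 ≡ 19 (mod 29)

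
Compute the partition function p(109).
541946240

p(n) counts ways to write n as a sum of positive integers (order ignored).
Euler's pentagonal recurrence: p(k) = p(k-1) + p(k-2) - p(k-5) - p(k-7) + p(k-12) + p(k-15) - ... (offsets j(3j∓1)/2, signs ++--, p(0)=1, p(<0)=0).
DP table for k = 0..108: p(0)=1, p(1)=1, p(2)=2, p(3)=3, p(4)=5, p(5)=7, p(6)=11, p(7)=15, p(8)=22, p(9)=30, p(10)=42, p(11)=56, p(12)=77, p(13)=101, p(14)=135, p(15)=176, p(16)=231, p(17)=297, p(18)=385, p(19)=490, p(20)=627, p(21)=792, p(22)=1002, p(23)=1255, p(24)=1575, p(25)=1958, p(26)=2436, p(27)=3010, p(28)=3718, p(29)=4565, p(30)=5604, p(31)=6842, p(32)=8349, p(33)=10143, p(34)=12310, p(35)=14883, p(36)=17977, p(37)=21637, p(38)=26015, p(39)=31185, p(40)=37338, p(41)=44583, p(42)=53174, p(43)=63261, p(44)=75175, p(45)=89134, p(46)=105558, p(47)=124754, p(48)=147273, p(49)=173525, p(50)=204226, p(51)=239943, p(52)=281589, p(53)=329931, p(54)=386155, p(55)=451276, p(56)=526823, p(57)=614154, p(58)=715220, p(59)=831820, p(60)=966467, p(61)=1121505, p(62)=1300156, p(63)=1505499, p(64)=1741630, p(65)=2012558, p(66)=2323520, p(67)=2679689, p(68)=3087735, p(69)=3554345, p(70)=4087968, p(71)=4697205, p(72)=5392783, p(73)=6185689, p(74)=7089500, p(75)=8118264, p(76)=9289091, p(77)=10619863, p(78)=12132164, p(79)=13848650, p(80)=15796476, p(81)=18004327, p(82)=20506255, p(83)=23338469, p(84)=26543660, p(85)=30167357, p(86)=34262962, p(87)=38887673, p(88)=44108109, p(89)=49995925, p(90)=56634173, p(91)=64112359, p(92)=72533807, p(93)=82010177, p(94)=92669720, p(95)=104651419, p(96)=118114304, p(97)=133230930, p(98)=150198136, p(99)=169229875, p(100)=190569292, p(101)=214481126, p(102)=241265379, p(103)=271248950, p(104)=304801365, p(105)=342325709, p(106)=384276336, p(107)=431149389, p(108)=483502844.
Final step: p(109) = p(108) + p(107) - p(104) - p(102) + p(97) + p(94) - p(87) - p(83) + p(74) + p(69) - p(58) - p(52) + p(39) + p(32) - p(17) - p(9)
= 483502844 + 431149389 - 304801365 - 241265379 + 133230930 + 92669720 - 38887673 - 23338469 + 7089500 + 3554345 - 715220 - 281589 + 31185 + 8349 - 297 - 30
= 541946240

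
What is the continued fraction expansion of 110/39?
[2; 1, 4, 1, 1, 3]

Euclidean algorithm steps:
110 = 2 × 39 + 32
39 = 1 × 32 + 7
32 = 4 × 7 + 4
7 = 1 × 4 + 3
4 = 1 × 3 + 1
3 = 3 × 1 + 0
Continued fraction: [2; 1, 4, 1, 1, 3]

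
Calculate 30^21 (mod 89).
76

Repeated squaring. Binary of 21 = 10101.
30^1 ≡ 30 (mod 89); 30^2 ≡ 10 (mod 89); 30^4 ≡ 11 (mod 89); 30^8 ≡ 32 (mod 89); 30^16 ≡ 45 (mod 89)
30^21 = 30^1 × 30^4 × 30^16 ≡ 76 (mod 89)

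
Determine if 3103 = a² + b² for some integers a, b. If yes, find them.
Not possible

Factorization: 3103 = 29 × 107
By Fermat: n is sum of two squares iff every prime p ≡ 3 (mod 4) appears to even power.
Prime(s) ≡ 3 (mod 4) with odd exponent: [(107, 1)]
Therefore 3103 cannot be expressed as a² + b².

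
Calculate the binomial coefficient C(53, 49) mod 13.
0

Using Lucas' theorem:
Write n=53 and k=49 in base 13:
n in base 13: [4, 1]
k in base 13: [3, 10]
C(53,49) mod 13 = ∏ C(n_i, k_i) mod 13
Digit binomials (mod 13): C(4,3) = 4; C(1,10) = 0 (k_i > n_i)
Product: 4 × 0 = 0 ≡ 0 (mod 13)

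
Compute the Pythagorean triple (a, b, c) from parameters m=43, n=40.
(249, 3440, 3449)

Euclid's formula: a = m² - n², b = 2mn, c = m² + n²
m = 43, n = 40
a = 43² - 40² = 1849 - 1600 = 249
b = 2 × 43 × 40 = 3440
c = 43² + 40² = 1849 + 1600 = 3449
Verification: 249² + 3440² = 62001 + 11833600 = 11895601 = 3449² ✓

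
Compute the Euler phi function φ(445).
352

445 = 5 × 89
φ(n) = n × ∏(1 - 1/p) for each prime p dividing n
φ(445) = 445 × (1 - 1/5) × (1 - 1/89) = 352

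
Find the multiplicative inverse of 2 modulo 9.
5

gcd(2, 9) = 1, so the inverse exists.
Extended Euclidean algorithm on (9, 2):
9 = 4 × 2 + 1  ⟹  1 = (1)·9 + (-4)·2
So (-4)·2 ≡ 1 (mod 9), i.e. 2^(-1) ≡ -4 ≡ 5 (mod 9).
Check: 2 × 5 = 10 ≡ 1 (mod 9)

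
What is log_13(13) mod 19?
1

Baby-step giant-step with step n = ⌈√19⌉ = 5.
Baby steps 13^j mod 19 (j:value) for j=0..4: 0:1, 1:13, 2:17, 3:12, 4:4.
h = 13 is already in the table at j=1, so x = 1.
Check: 13^1 ≡ 13 (mod 19).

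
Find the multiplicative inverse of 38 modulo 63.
5

gcd(38, 63) = 1, so the inverse exists.
Extended Euclidean algorithm on (63, 38):
63 = 1 × 38 + 25  ⟹  25 = (1)·63 + (-1)·38
38 = 1 × 25 + 13  ⟹  13 = (-1)·63 + (2)·38
25 = 1 × 13 + 12  ⟹  12 = (2)·63 + (-3)·38
13 = 1 × 12 + 1  ⟹  1 = (-3)·63 + (5)·38
So (5)·38 ≡ 1 (mod 63), i.e. 38^(-1) ≡ 5 (mod 63).
Check: 38 × 5 = 190 ≡ 1 (mod 63)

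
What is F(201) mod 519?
283

Matrix identity: Q^n = [[F_(n+1), F_n], [F_n, F_(n-1)]] with Q = [[1,1],[1,0]].
n = 201 = 11001001₂. Square-and-multiply, entries mod 519:
Q^1 = [[1,1],[1,0]]
Q^3 = (Q^1)²·Q = [[3,2],[2,1]]
Q^6 = (Q^3)² = [[13,8],[8,5]]
Q^12 = (Q^6)² = [[233,144],[144,89]]
Q^25 = (Q^12)²·Q = [[466,289],[289,177]]
Q^50 = (Q^25)² = [[176,25],[25,151]]
Q^100 = (Q^50)² = [[461,390],[390,71]]
Q^201 = (Q^100)²·Q = [[163,283],[283,399]]
F_201 mod 519 = Q^201[0][1] = 283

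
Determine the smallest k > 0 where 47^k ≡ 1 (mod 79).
78

79 is prime, so ord(47) divides φ(79) = 78.
Divisors of 78: 1, 2, 3, 6, 13, 26, 39, 78.
Repeated squaring: 47^1 ≡ 47, 47^2 ≡ 76, 47^4 ≡ 9, 47^8 ≡ 2, 47^16 ≡ 4, 47^32 ≡ 16, 47^64 ≡ 19 (mod 79).
Test 47^d mod 79 for each divisor d in increasing order:
47^1 ≡ 47
47^2 ≡ 76
47^3 = 47^2·47^1 ≡ 17
47^6 = 47^4·47^2 ≡ 52
47^13 = 47^8·47^4·47^1 ≡ 56
47^26 = 47^16·47^8·47^2 ≡ 55
47^39 = 47^32·47^4·47^2·47^1 ≡ 78
47^78 = 47^64·47^8·47^4·47^2 ≡ 1  ← first divisor giving 1
The order is 78.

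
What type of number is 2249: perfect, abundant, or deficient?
deficient

Proper divisors of 2249: sum = 1 + 13 + 173 = 187
Since 187 < 2249, 2249 is deficient.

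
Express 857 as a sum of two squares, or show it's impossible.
4² + 29² (a=4, b=29)

Factorization: 857 = 857
By Fermat: n is sum of two squares iff every prime p ≡ 3 (mod 4) appears to even power.
All primes ≡ 3 (mod 4) appear to even power.
Search a = 0, 1, 2, … for 857 - a² a perfect square: first hit at a = 4: 857 - 16 = 841 = 29².
857 = 4² + 29² = 16 + 841 ✓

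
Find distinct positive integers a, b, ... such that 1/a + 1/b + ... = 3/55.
1/19 + 1/523 + 1/546535

Greedy algorithm:
3/55: ceiling(55/3) = 19, use 1/19
2/1045: ceiling(1045/2) = 523, use 1/523
1/546535: ceiling(546535/1) = 546535, use 1/546535
Result: 3/55 = 1/19 + 1/523 + 1/546535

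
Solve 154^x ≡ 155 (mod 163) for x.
156

Baby-step giant-step with step n = ⌈√163⌉ = 13.
Baby steps 154^j mod 163 (j:value) for j=0..12: 0:1, 1:154, 2:81, 3:86, 4:41, 5:120, 6:61, 7:103, 8:51, 9:30, 10:56, 11:148, 12:135.
Giant-step multiplier: 154^(-13) ≡ 154^(162-13) = 154^149 ≡ 11 (mod 163).
Giant steps γ_i = 155·11^i mod 163: γ_0=155, γ_1=75, γ_2=10, γ_3=110, γ_4=69, γ_5=107, γ_6=36, γ_7=70, γ_8=118, γ_9=157, γ_10=97, γ_11=89, γ_12=1 (in table at j=0).
x = i·n + j = 12·13 + 0 = 156.
Check: 154^156 ≡ 155 (mod 163).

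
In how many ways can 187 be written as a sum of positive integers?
1280011042268

p(n) counts ways to write n as a sum of positive integers (order ignored).
Euler's pentagonal recurrence: p(k) = p(k-1) + p(k-2) - p(k-5) - p(k-7) + p(k-12) + p(k-15) - ... (offsets j(3j∓1)/2, signs ++--, p(0)=1, p(<0)=0).
DP table for k = 0..186: p(0)=1, p(1)=1, p(2)=2, p(3)=3, p(4)=5, p(5)=7, p(6)=11, p(7)=15, p(8)=22, p(9)=30, p(10)=42, p(11)=56, p(12)=77, p(13)=101, p(14)=135, p(15)=176, p(16)=231, p(17)=297, p(18)=385, p(19)=490, p(20)=627, p(21)=792, p(22)=1002, p(23)=1255, p(24)=1575, p(25)=1958, p(26)=2436, p(27)=3010, p(28)=3718, p(29)=4565, p(30)=5604, p(31)=6842, p(32)=8349, p(33)=10143, p(34)=12310, p(35)=14883, p(36)=17977, p(37)=21637, p(38)=26015, p(39)=31185, p(40)=37338, p(41)=44583, p(42)=53174, p(43)=63261, p(44)=75175, p(45)=89134, p(46)=105558, p(47)=124754, p(48)=147273, p(49)=173525, p(50)=204226, p(51)=239943, p(52)=281589, p(53)=329931, p(54)=386155, p(55)=451276, p(56)=526823, p(57)=614154, p(58)=715220, p(59)=831820, p(60)=966467, p(61)=1121505, p(62)=1300156, p(63)=1505499, p(64)=1741630, p(65)=2012558, p(66)=2323520, p(67)=2679689, p(68)=3087735, p(69)=3554345, p(70)=4087968, p(71)=4697205, p(72)=5392783, p(73)=6185689, p(74)=7089500, p(75)=8118264, p(76)=9289091, p(77)=10619863, p(78)=12132164, p(79)=13848650, p(80)=15796476, p(81)=18004327, p(82)=20506255, p(83)=23338469, p(84)=26543660, p(85)=30167357, p(86)=34262962, p(87)=38887673, p(88)=44108109, p(89)=49995925, p(90)=56634173, p(91)=64112359, p(92)=72533807, p(93)=82010177, p(94)=92669720, p(95)=104651419, p(96)=118114304, p(97)=133230930, p(98)=150198136, p(99)=169229875, p(100)=190569292, p(101)=214481126, p(102)=241265379, p(103)=271248950, p(104)=304801365, p(105)=342325709, p(106)=384276336, p(107)=431149389, p(108)=483502844, p(109)=541946240, p(110)=607163746, p(111)=679903203, p(112)=761002156, p(113)=851376628, p(114)=952050665, p(115)=1064144451, p(116)=1188908248, p(117)=1327710076, p(118)=1482074143, p(119)=1653668665, p(120)=1844349560, p(121)=2056148051, p(122)=2291320912, p(123)=2552338241, p(124)=2841940500, p(125)=3163127352, p(126)=3519222692, p(127)=3913864295, p(128)=4351078600, p(129)=4835271870, p(130)=5371315400, p(131)=5964539504, p(132)=6620830889, p(133)=7346629512, p(134)=8149040695, p(135)=9035836076, p(136)=10015581680, p(137)=11097645016, p(138)=12292341831, p(139)=13610949895, p(140)=15065878135, p(141)=16670689208, p(142)=18440293320, p(143)=20390982757, p(144)=22540654445, p(145)=24908858009, p(146)=27517052599, p(147)=30388671978, p(148)=33549419497, p(149)=37027355200, p(150)=40853235313, p(151)=45060624582, p(152)=49686288421, p(153)=54770336324, p(154)=60356673280, p(155)=66493182097, p(156)=73232243759, p(157)=80630964769, p(158)=88751778802, p(159)=97662728555, p(160)=107438159466, p(161)=118159068427, p(162)=129913904637, p(163)=142798995930, p(164)=156919475295, p(165)=172389800255, p(166)=189334822579, p(167)=207890420102, p(168)=228204732751, p(169)=250438925115, p(170)=274768617130, p(171)=301384802048, p(172)=330495499613, p(173)=362326859895, p(174)=397125074750, p(175)=435157697830, p(176)=476715857290, p(177)=522115831195, p(178)=571701605655, p(179)=625846753120, p(180)=684957390936, p(181)=749474411781, p(182)=819876908323, p(183)=896684817527, p(184)=980462880430, p(185)=1071823774337, p(186)=1171432692373.
Final step: p(187) = p(186) + p(185) - p(182) - p(180) + p(175) + p(172) - p(165) - p(161) + p(152) + p(147) - p(136) - p(130) + p(117) + p(110) - p(95) - p(87) + p(70) + p(61) - p(42) - p(32) + p(11) + p(0)
= 1171432692373 + 1071823774337 - 819876908323 - 684957390936 + 435157697830 + 330495499613 - 172389800255 - 118159068427 + 49686288421 + 30388671978 - 10015581680 - 5371315400 + 1327710076 + 607163746 - 104651419 - 38887673 + 4087968 + 1121505 - 53174 - 8349 + 56 + 1
= 1280011042268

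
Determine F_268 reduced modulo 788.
159

Matrix identity: Q^n = [[F_(n+1), F_n], [F_n, F_(n-1)]] with Q = [[1,1],[1,0]].
n = 268 = 100001100₂. Square-and-multiply, entries mod 788:
Q^1 = [[1,1],[1,0]]
Q^2 = (Q^1)² = [[2,1],[1,1]]
Q^4 = (Q^2)² = [[5,3],[3,2]]
Q^8 = (Q^4)² = [[34,21],[21,13]]
Q^16 = (Q^8)² = [[21,199],[199,610]]
Q^33 = (Q^16)²·Q = [[131,642],[642,277]]
Q^67 = (Q^33)²·Q = [[185,653],[653,320]]
Q^134 = (Q^67)² = [[442,381],[381,61]]
Q^268 = (Q^134)² = [[109,159],[159,738]]
F_268 mod 788 = Q^268[0][1] = 159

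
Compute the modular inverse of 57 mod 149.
34

gcd(57, 149) = 1, so the inverse exists.
Extended Euclidean algorithm on (149, 57):
149 = 2 × 57 + 35  ⟹  35 = (1)·149 + (-2)·57
57 = 1 × 35 + 22  ⟹  22 = (-1)·149 + (3)·57
35 = 1 × 22 + 13  ⟹  13 = (2)·149 + (-5)·57
22 = 1 × 13 + 9  ⟹  9 = (-3)·149 + (8)·57
13 = 1 × 9 + 4  ⟹  4 = (5)·149 + (-13)·57
9 = 2 × 4 + 1  ⟹  1 = (-13)·149 + (34)·57
So (34)·57 ≡ 1 (mod 149), i.e. 57^(-1) ≡ 34 (mod 149).
Check: 57 × 34 = 1938 ≡ 1 (mod 149)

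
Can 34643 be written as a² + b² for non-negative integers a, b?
Not possible

Factorization: 34643 = 7^3 × 101
By Fermat: n is sum of two squares iff every prime p ≡ 3 (mod 4) appears to even power.
Prime(s) ≡ 3 (mod 4) with odd exponent: [(7, 3)]
Therefore 34643 cannot be expressed as a² + b².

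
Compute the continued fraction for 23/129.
[0; 5, 1, 1, 1, 1, 4]

Euclidean algorithm steps:
23 = 0 × 129 + 23
129 = 5 × 23 + 14
23 = 1 × 14 + 9
14 = 1 × 9 + 5
9 = 1 × 5 + 4
5 = 1 × 4 + 1
4 = 4 × 1 + 0
Continued fraction: [0; 5, 1, 1, 1, 1, 4]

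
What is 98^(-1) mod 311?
73

gcd(98, 311) = 1, so the inverse exists.
Extended Euclidean algorithm on (311, 98):
311 = 3 × 98 + 17  ⟹  17 = (1)·311 + (-3)·98
98 = 5 × 17 + 13  ⟹  13 = (-5)·311 + (16)·98
17 = 1 × 13 + 4  ⟹  4 = (6)·311 + (-19)·98
13 = 3 × 4 + 1  ⟹  1 = (-23)·311 + (73)·98
So (73)·98 ≡ 1 (mod 311), i.e. 98^(-1) ≡ 73 (mod 311).
Check: 98 × 73 = 7154 ≡ 1 (mod 311)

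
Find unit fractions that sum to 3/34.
1/12 + 1/204

Greedy algorithm:
3/34: ceiling(34/3) = 12, use 1/12
1/204: ceiling(204/1) = 204, use 1/204
Result: 3/34 = 1/12 + 1/204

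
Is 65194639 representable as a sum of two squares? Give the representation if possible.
Not possible

Factorization: 65194639 = 29 × 131^3
By Fermat: n is sum of two squares iff every prime p ≡ 3 (mod 4) appears to even power.
Prime(s) ≡ 3 (mod 4) with odd exponent: [(131, 3)]
Therefore 65194639 cannot be expressed as a² + b².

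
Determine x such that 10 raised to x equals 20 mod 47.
31

Baby-step giant-step with step n = ⌈√47⌉ = 7.
Baby steps 10^j mod 47 (j:value) for j=0..6: 0:1, 1:10, 2:6, 3:13, 4:36, 5:31, 6:28.
Giant-step multiplier: 10^(-7) ≡ 10^(46-7) = 10^39 ≡ 23 (mod 47).
Giant steps γ_i = 20·23^i mod 47: γ_0=20, γ_1=37, γ_2=5, γ_3=21, γ_4=13 (in table at j=3).
x = i·n + j = 4·7 + 3 = 31.
Check: 10^31 ≡ 20 (mod 47).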